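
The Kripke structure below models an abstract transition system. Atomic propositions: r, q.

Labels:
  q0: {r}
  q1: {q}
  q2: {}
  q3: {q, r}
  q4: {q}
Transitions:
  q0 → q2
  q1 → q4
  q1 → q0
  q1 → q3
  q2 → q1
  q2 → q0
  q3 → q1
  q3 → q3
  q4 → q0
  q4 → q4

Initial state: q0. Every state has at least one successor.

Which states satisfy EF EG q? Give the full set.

{q0, q1, q2, q3, q4}

States satisfying EG q: {q1, q3, q4}.
States satisfying EF EG q: {q0, q1, q2, q3, q4}.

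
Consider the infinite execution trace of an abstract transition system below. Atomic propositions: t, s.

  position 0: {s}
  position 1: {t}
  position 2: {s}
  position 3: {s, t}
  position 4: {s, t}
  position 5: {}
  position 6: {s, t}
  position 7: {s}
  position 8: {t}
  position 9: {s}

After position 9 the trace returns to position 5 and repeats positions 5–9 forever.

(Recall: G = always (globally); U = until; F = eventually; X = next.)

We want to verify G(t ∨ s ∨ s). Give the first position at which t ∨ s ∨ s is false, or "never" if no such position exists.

5

Check t ∨ s ∨ s at each position in order: 0 ✓, 1 ✓, 2 ✓, 3 ✓, 4 ✓.
At position 5 the labels are {}, so t ∨ s ∨ s is false there. This is the first violation.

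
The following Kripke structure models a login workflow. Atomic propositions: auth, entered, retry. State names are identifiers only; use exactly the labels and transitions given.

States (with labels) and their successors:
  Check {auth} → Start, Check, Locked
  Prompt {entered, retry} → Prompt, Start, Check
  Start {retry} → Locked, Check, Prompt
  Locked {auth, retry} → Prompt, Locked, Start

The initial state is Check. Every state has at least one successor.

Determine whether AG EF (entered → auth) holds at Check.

States satisfying EF (entered → auth): {Check, Prompt, Start, Locked}.
States satisfying AG EF (entered → auth): {Check, Prompt, Start, Locked}.
Every state reachable from Check satisfies EF (entered → auth).
Check ∈ Sat(AG EF (entered → auth)).

Yes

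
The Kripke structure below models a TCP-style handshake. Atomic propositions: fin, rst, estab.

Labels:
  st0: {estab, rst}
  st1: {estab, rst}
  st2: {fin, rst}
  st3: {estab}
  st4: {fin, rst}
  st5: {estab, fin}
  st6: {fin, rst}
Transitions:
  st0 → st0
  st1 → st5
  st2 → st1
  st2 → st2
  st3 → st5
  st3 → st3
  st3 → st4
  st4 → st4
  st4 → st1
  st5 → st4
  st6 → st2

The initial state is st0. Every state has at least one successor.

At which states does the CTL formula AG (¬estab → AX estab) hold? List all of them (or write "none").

States satisfying ¬estab → AX estab: {st0, st1, st3, st5}.
States satisfying AG (¬estab → AX estab): {st0}.

{st0}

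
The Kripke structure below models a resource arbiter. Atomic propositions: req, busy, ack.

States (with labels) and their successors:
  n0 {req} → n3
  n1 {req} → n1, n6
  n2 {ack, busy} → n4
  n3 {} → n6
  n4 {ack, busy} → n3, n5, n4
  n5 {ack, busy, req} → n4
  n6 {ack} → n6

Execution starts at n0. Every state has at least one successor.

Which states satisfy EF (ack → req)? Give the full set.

States satisfying ack → req: {n0, n1, n3, n5}.
States satisfying EF (ack → req): {n0, n1, n2, n3, n4, n5}.

{n0, n1, n2, n3, n4, n5}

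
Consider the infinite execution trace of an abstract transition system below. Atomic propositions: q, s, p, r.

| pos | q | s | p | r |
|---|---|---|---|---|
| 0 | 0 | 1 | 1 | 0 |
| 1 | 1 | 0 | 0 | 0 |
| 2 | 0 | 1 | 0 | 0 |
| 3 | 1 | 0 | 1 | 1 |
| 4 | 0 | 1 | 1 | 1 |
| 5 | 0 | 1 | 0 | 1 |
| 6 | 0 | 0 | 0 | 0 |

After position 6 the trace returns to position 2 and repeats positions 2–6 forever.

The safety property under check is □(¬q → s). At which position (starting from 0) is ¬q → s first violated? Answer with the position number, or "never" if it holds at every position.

Check ¬q → s at each position in order: 0 ✓, 1 ✓, 2 ✓, 3 ✓, 4 ✓, 5 ✓.
At position 6 the labels are {}, so ¬q → s is false there. This is the first violation.

6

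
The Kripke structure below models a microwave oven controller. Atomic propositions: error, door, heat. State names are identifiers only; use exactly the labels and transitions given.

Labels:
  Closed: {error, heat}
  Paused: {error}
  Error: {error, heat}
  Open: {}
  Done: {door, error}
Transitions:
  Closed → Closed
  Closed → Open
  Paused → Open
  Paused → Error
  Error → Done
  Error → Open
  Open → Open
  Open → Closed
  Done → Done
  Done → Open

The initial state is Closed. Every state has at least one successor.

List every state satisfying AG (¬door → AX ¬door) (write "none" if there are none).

States satisfying ¬door → AX ¬door: {Closed, Paused, Open, Done}.
States satisfying AG (¬door → AX ¬door): {Closed, Open, Done}.

{Closed, Open, Done}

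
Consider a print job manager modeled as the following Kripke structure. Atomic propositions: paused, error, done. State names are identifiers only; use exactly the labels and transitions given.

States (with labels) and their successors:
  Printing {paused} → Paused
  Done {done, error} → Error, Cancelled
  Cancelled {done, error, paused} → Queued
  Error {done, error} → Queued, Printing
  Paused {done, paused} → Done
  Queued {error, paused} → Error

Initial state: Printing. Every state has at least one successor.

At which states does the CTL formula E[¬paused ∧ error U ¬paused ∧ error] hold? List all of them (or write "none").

States satisfying ¬paused ∧ error: {Done, Error}.
States satisfying E[¬paused ∧ error U ¬paused ∧ error]: {Done, Error}.

{Done, Error}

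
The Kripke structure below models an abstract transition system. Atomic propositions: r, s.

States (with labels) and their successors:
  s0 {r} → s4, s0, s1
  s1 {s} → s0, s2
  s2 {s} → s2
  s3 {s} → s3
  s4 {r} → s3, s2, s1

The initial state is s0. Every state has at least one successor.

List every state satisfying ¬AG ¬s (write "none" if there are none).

States satisfying ¬s: {s0, s4}.
States satisfying AG ¬s: ∅.
States satisfying ¬AG ¬s: {s0, s1, s2, s3, s4}.

{s0, s1, s2, s3, s4}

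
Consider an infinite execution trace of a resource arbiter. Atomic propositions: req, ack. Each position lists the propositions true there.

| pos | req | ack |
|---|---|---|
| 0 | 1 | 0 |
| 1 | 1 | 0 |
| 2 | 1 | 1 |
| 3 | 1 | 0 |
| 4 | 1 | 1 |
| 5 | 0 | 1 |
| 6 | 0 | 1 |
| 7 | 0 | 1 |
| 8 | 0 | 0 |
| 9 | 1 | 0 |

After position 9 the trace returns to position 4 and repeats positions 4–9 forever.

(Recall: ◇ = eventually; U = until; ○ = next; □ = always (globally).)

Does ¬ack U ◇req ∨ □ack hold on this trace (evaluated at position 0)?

Walking from position 0: ◇req first holds at position 0, and ¬ack holds at every earlier position along the way, so ¬ack U ◇req holds.
ack must hold at every position from 0 onward. It fails at position 0, so □ack is false.
At position 0: ¬ack U ◇req is true; □ack is false; so ¬ack U ◇req ∨ □ack is true.

Satisfied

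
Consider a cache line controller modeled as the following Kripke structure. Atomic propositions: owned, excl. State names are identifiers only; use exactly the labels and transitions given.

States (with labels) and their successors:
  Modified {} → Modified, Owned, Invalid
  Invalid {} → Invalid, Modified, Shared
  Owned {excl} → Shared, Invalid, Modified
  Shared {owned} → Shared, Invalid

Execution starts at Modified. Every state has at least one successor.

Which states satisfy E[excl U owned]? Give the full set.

{Owned, Shared}

States satisfying excl: {Owned}.
States satisfying owned: {Shared}.
States satisfying E[excl U owned]: {Owned, Shared}.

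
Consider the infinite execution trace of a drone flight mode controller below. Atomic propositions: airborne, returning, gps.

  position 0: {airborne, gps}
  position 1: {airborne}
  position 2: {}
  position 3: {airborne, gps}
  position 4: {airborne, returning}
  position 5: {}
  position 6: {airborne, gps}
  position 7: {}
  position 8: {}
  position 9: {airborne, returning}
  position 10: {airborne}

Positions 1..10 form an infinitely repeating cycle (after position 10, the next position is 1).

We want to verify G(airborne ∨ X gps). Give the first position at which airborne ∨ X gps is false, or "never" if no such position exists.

Check airborne ∨ X gps at each position in order: 0 ✓, 1 ✓, 2 ✓, 3 ✓, 4 ✓, 5 ✓, 6 ✓.
At position 7 the labels are {} and the next position 8 has {}, so airborne ∨ X gps is false there. This is the first violation.

7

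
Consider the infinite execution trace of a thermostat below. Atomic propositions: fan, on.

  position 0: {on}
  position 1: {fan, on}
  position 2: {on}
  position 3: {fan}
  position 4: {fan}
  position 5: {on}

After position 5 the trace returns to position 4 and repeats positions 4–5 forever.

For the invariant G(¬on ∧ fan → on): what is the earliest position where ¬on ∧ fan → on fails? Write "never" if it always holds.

3

Check ¬on ∧ fan → on at each position in order: 0 ✓, 1 ✓, 2 ✓.
At position 3 the labels are {fan}, so ¬on ∧ fan → on is false there. This is the first violation.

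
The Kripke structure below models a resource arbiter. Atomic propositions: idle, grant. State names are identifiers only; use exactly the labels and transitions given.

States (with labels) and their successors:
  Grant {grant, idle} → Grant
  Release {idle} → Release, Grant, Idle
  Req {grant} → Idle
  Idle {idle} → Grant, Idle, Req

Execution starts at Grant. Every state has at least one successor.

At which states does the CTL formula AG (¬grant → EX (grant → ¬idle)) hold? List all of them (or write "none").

{Grant, Release, Req, Idle}

States satisfying ¬grant → EX (grant → ¬idle): {Grant, Release, Req, Idle}.
States satisfying AG (¬grant → EX (grant → ¬idle)): {Grant, Release, Req, Idle}.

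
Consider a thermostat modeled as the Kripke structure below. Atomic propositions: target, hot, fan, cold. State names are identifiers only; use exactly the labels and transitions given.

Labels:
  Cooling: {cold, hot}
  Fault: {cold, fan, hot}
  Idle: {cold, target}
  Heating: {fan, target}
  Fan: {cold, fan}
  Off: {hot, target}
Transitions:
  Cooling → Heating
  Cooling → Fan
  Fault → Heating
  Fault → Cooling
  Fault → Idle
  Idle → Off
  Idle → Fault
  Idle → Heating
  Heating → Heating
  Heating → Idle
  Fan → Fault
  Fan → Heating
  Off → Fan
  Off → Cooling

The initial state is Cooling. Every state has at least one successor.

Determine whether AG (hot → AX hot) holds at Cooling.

Does not hold

States satisfying hot → AX hot: {Idle, Heating, Fan}.
States satisfying AG (hot → AX hot): ∅.
Cooling is reachable from Cooling and violates hot → AX hot, so AG fails at Cooling.
Cooling ∉ Sat(AG (hot → AX hot)).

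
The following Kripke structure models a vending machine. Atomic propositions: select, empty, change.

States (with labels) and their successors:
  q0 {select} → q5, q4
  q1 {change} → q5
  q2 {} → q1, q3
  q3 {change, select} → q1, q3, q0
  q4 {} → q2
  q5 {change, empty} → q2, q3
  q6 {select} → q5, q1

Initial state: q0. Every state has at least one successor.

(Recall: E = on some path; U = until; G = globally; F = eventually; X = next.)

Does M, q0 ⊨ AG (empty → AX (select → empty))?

Violated

States satisfying empty → AX (select → empty): {q0, q1, q2, q3, q4, q6}.
States satisfying AG (empty → AX (select → empty)): ∅.
q5 is reachable from q0 and violates empty → AX (select → empty), so AG fails at q0.
q0 ∉ Sat(AG (empty → AX (select → empty))).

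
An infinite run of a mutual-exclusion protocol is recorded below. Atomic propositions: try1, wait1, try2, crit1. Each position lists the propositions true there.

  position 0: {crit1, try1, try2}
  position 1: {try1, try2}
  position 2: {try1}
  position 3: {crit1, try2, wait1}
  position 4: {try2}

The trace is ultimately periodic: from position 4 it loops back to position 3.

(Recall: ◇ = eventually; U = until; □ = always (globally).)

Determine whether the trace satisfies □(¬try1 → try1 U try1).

¬try1 → try1 U try1 must hold at every position from 0 onward. It fails at position 3, so □(¬try1 → try1 U try1) is false.
Positions where ¬try1 holds: 3, 4.
Check try1 U try1 at each: 3→fails, 4→fails.

Violated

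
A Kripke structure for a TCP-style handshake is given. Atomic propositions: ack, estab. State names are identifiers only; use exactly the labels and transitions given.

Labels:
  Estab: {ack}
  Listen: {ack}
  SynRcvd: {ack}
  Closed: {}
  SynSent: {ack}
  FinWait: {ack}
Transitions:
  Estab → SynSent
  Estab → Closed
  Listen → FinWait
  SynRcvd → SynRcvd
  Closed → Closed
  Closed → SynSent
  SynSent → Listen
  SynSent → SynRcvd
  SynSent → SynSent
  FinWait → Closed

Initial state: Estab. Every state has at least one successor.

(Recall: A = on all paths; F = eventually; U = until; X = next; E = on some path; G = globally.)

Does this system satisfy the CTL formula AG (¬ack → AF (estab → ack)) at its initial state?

States satisfying ¬ack → AF (estab → ack): {Estab, Listen, SynRcvd, Closed, SynSent, FinWait}.
States satisfying AG (¬ack → AF (estab → ack)): {Estab, Listen, SynRcvd, Closed, SynSent, FinWait}.
Every state reachable from Estab satisfies ¬ack → AF (estab → ack).
Estab ∈ Sat(AG (¬ack → AF (estab → ack))).

Yes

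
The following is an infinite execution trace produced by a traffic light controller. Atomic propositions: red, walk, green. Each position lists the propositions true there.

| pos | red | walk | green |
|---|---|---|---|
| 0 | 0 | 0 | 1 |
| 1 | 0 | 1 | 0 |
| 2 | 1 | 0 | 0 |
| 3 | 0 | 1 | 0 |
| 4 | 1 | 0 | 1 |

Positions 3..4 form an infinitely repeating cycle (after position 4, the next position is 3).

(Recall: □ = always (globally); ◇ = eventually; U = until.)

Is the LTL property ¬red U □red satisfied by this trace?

Violated

Walking from position 0: at position 2, □red has not yet held and ¬red fails, so ¬red U □red is false.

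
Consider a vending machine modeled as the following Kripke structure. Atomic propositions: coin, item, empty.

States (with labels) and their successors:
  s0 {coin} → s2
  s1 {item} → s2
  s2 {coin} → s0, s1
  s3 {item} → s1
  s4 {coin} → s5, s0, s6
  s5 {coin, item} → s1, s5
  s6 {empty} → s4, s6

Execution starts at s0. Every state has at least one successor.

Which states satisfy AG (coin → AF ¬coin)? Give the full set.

none

States satisfying coin → AF ¬coin: {s1, s3, s6}.
States satisfying AG (coin → AF ¬coin): ∅.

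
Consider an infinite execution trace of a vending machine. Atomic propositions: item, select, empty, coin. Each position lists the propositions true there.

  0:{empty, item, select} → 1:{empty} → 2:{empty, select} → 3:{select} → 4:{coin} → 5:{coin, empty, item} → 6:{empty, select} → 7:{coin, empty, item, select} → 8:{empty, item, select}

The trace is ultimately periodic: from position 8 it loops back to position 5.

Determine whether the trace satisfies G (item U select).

No

item U select must hold at every position from 0 onward. It fails at position 1, so G (item U select) is false.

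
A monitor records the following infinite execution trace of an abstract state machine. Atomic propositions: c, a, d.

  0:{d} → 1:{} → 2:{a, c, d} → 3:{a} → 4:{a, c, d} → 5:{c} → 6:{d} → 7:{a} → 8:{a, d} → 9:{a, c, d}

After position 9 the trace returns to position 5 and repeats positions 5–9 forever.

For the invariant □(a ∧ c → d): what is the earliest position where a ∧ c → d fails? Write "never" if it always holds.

never

a ∧ c → d holds at every position 0..9, and those are all the positions the trace ever visits, so the invariant □(a ∧ c → d) is never violated.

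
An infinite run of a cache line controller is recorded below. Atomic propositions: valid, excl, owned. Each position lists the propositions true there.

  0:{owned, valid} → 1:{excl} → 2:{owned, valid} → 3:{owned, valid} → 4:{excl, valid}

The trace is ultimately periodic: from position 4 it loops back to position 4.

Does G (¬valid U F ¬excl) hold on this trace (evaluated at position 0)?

Does not hold

¬valid U F ¬excl must hold at every position from 0 onward. It fails at position 4, so G (¬valid U F ¬excl) is false.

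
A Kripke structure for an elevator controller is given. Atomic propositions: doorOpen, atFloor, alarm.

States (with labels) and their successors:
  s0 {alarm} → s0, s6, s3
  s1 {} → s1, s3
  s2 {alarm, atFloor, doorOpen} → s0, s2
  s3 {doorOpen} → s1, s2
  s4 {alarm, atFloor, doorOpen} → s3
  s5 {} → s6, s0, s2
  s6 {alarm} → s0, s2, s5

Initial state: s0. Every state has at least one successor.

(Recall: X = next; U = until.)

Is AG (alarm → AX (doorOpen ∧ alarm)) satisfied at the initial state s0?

States satisfying alarm → AX (doorOpen ∧ alarm): {s1, s3, s5}.
States satisfying AG (alarm → AX (doorOpen ∧ alarm)): ∅.
s0 is reachable from s0 and violates alarm → AX (doorOpen ∧ alarm), so AG fails at s0.
s0 ∉ Sat(AG (alarm → AX (doorOpen ∧ alarm))).

No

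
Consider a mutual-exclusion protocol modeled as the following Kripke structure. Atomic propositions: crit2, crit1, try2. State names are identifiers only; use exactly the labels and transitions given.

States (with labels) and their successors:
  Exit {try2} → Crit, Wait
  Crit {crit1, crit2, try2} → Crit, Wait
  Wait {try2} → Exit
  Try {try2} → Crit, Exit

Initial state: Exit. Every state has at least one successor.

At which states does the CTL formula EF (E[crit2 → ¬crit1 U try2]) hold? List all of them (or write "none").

{Exit, Crit, Wait, Try}

States satisfying E[crit2 → ¬crit1 U try2]: {Exit, Crit, Wait, Try}.
States satisfying EF (E[crit2 → ¬crit1 U try2]): {Exit, Crit, Wait, Try}.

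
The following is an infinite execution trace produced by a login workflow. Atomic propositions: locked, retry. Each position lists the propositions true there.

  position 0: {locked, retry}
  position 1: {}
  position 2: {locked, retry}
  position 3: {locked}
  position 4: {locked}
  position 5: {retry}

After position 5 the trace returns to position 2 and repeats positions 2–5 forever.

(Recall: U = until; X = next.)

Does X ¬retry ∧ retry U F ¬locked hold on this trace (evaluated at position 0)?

Satisfied

The position after 0 is 1; ¬retry is true there.
Walking from position 0: F ¬locked first holds at position 0, and retry holds at every earlier position along the way, so retry U F ¬locked holds.
At position 0: X ¬retry is true; retry U F ¬locked is true; so X ¬retry ∧ retry U F ¬locked is true.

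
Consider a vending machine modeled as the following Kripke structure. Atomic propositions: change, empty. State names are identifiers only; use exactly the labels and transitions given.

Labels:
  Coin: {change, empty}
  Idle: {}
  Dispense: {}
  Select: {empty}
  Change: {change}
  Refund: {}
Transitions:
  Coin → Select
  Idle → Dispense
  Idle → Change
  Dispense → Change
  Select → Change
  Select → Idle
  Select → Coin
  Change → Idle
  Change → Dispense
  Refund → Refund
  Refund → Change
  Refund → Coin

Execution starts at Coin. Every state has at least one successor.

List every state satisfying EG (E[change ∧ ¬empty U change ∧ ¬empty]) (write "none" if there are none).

none

States satisfying E[change ∧ ¬empty U change ∧ ¬empty]: {Change}.
States satisfying EG (E[change ∧ ¬empty U change ∧ ¬empty]): ∅.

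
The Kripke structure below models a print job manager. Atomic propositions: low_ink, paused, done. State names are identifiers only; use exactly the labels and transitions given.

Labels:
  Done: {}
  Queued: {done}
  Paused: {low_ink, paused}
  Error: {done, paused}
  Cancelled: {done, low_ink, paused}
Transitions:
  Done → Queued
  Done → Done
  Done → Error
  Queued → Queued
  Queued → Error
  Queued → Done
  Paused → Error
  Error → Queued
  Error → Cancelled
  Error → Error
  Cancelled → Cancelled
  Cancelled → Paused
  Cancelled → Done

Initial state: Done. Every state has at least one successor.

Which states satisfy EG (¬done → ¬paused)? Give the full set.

States satisfying ¬done → ¬paused: {Done, Queued, Error, Cancelled}.
States satisfying EG (¬done → ¬paused): {Done, Queued, Error, Cancelled}.

{Done, Queued, Error, Cancelled}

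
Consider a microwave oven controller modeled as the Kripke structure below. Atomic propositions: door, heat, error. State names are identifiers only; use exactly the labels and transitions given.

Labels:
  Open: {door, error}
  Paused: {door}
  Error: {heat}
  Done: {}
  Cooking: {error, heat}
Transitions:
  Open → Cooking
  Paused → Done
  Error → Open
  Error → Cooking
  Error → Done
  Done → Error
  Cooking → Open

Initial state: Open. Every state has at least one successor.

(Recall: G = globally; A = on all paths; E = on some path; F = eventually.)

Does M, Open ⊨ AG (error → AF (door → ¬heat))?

Yes

States satisfying error → AF (door → ¬heat): {Open, Paused, Error, Done, Cooking}.
States satisfying AG (error → AF (door → ¬heat)): {Open, Paused, Error, Done, Cooking}.
Every state reachable from Open satisfies error → AF (door → ¬heat).
Open ∈ Sat(AG (error → AF (door → ¬heat))).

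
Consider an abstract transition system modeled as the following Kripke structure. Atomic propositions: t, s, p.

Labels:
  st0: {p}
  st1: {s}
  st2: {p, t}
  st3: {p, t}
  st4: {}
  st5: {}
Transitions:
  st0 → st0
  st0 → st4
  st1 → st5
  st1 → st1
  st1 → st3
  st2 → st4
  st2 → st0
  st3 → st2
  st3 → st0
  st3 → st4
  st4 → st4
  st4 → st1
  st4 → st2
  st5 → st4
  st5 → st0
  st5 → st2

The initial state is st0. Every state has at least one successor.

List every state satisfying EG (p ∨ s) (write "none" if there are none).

{st0, st1, st2, st3}

States satisfying p ∨ s: {st0, st1, st2, st3}.
States satisfying EG (p ∨ s): {st0, st1, st2, st3}.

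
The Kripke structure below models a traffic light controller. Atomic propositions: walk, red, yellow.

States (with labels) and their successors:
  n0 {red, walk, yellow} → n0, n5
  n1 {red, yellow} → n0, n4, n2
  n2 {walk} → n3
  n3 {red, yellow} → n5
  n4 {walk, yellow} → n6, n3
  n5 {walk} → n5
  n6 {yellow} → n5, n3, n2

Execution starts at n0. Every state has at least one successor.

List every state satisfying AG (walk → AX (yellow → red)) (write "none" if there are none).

{n0, n2, n3, n5, n6}

States satisfying walk → AX (yellow → red): {n0, n1, n2, n3, n5, n6}.
States satisfying AG (walk → AX (yellow → red)): {n0, n2, n3, n5, n6}.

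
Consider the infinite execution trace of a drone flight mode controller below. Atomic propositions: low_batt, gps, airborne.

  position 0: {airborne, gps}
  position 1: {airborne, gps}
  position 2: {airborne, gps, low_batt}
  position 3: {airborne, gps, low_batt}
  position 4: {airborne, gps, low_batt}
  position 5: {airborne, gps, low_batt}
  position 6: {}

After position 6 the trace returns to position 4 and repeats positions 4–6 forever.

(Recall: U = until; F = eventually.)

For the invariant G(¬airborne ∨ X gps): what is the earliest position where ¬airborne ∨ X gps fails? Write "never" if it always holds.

5

Check ¬airborne ∨ X gps at each position in order: 0 ✓, 1 ✓, 2 ✓, 3 ✓, 4 ✓.
At position 5 the labels are {airborne, gps, low_batt} and the next position 6 has {}, so ¬airborne ∨ X gps is false there. This is the first violation.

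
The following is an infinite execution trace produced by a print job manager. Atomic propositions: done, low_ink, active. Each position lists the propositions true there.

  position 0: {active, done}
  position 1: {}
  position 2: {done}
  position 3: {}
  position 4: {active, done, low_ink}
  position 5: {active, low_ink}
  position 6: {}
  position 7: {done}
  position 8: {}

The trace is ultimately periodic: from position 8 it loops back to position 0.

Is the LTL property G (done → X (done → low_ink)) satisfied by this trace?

done → X (done → low_ink) holds at every position 0..8, and those are all positions ever visited, so G (done → X (done → low_ink)) holds.
Positions where done holds: 0, 2, 4, 7.
Check X (done → low_ink) at each: 0→ok, 2→ok, 4→ok, 7→ok.

Satisfied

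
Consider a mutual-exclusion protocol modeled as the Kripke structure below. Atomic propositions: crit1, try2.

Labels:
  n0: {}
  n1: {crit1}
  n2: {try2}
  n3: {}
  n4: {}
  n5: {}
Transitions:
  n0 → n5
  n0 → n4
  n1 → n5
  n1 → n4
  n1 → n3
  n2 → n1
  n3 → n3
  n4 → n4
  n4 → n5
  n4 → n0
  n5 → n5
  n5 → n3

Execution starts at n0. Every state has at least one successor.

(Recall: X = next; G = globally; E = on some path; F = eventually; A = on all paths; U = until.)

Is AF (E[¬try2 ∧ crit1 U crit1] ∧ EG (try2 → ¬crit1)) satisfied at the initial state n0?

States satisfying E[¬try2 ∧ crit1 U crit1] ∧ EG (try2 → ¬crit1): {n1}.
States satisfying AF (E[¬try2 ∧ crit1 U crit1] ∧ EG (try2 → ¬crit1)): {n1, n2}.
There is a path from n0 along which E[¬try2 ∧ crit1 U crit1] ∧ EG (try2 → ¬crit1) never holds.
n0 ∉ Sat(AF (E[¬try2 ∧ crit1 U crit1] ∧ EG (try2 → ¬crit1))).

Does not hold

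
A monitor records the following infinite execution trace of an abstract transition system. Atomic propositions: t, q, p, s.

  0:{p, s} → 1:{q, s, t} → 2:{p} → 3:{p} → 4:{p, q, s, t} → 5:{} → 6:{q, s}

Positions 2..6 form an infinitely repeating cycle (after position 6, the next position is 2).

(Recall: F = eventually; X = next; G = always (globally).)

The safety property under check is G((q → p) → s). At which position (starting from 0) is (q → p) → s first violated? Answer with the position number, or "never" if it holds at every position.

Check (q → p) → s at each position in order: 0 ✓, 1 ✓.
At position 2 the labels are {p}, so (q → p) → s is false there. This is the first violation.

2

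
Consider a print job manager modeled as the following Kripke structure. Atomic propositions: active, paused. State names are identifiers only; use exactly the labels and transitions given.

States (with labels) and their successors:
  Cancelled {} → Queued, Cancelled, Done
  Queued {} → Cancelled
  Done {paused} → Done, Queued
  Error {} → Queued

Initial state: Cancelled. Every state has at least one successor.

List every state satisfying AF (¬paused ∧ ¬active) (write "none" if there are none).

{Cancelled, Queued, Error}

States satisfying ¬paused ∧ ¬active: {Cancelled, Queued, Error}.
States satisfying AF (¬paused ∧ ¬active): {Cancelled, Queued, Error}.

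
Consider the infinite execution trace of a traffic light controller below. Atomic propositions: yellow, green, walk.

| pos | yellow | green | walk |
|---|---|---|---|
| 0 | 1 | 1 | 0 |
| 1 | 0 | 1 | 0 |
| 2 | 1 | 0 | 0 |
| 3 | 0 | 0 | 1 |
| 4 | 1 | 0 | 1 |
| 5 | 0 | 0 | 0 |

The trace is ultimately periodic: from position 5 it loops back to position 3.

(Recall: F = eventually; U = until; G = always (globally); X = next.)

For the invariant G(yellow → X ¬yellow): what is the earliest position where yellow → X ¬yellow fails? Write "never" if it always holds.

yellow → X ¬yellow holds at every position 0..5, and those are all the positions the trace ever visits, so the invariant G(yellow → X ¬yellow) is never violated.

never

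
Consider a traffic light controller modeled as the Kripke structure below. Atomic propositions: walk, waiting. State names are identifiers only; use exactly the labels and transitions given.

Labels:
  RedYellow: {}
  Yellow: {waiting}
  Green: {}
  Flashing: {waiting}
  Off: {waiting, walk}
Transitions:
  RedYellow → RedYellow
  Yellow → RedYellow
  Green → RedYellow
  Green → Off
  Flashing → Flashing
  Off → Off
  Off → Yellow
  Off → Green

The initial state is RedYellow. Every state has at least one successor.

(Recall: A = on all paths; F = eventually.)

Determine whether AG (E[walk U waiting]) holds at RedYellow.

Violated

States satisfying E[walk U waiting]: {Yellow, Flashing, Off}.
States satisfying AG (E[walk U waiting]): {Flashing}.
RedYellow is reachable from RedYellow and violates E[walk U waiting], so AG fails at RedYellow.
RedYellow ∉ Sat(AG (E[walk U waiting])).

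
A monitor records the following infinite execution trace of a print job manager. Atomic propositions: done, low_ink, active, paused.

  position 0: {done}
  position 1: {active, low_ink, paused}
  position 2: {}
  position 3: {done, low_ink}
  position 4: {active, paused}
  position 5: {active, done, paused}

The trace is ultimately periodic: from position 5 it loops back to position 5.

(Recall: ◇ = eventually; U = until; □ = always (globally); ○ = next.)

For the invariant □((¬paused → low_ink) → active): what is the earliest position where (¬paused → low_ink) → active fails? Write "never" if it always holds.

3

Check (¬paused → low_ink) → active at each position in order: 0 ✓, 1 ✓, 2 ✓.
At position 3 the labels are {done, low_ink}, so (¬paused → low_ink) → active is false there. This is the first violation.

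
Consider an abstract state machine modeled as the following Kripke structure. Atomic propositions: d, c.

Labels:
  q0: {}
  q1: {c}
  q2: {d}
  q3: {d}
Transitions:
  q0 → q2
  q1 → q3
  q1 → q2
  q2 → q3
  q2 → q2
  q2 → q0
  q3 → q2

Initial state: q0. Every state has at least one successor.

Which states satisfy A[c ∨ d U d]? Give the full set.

{q1, q2, q3}

States satisfying c ∨ d: {q1, q2, q3}.
States satisfying d: {q2, q3}.
States satisfying A[c ∨ d U d]: {q1, q2, q3}.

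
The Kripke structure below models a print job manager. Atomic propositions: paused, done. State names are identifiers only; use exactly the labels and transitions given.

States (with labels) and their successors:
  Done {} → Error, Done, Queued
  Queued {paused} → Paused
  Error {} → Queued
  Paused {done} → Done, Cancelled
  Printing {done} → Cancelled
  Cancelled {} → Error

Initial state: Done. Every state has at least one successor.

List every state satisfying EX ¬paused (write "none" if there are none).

{Done, Queued, Paused, Printing, Cancelled}

States satisfying ¬paused: {Done, Error, Paused, Printing, Cancelled}.
States satisfying EX ¬paused: {Done, Queued, Paused, Printing, Cancelled}.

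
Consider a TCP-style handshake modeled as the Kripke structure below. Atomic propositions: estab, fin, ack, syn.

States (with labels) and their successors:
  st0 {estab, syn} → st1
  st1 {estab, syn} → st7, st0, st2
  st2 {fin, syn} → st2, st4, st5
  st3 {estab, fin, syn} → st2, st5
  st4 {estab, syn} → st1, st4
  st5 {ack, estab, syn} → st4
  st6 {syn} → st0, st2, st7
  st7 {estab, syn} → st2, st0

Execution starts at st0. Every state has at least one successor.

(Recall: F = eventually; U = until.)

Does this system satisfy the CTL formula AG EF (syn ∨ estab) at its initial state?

States satisfying EF (syn ∨ estab): {st0, st1, st2, st3, st4, st5, st6, st7}.
States satisfying AG EF (syn ∨ estab): {st0, st1, st2, st3, st4, st5, st6, st7}.
Every state reachable from st0 satisfies EF (syn ∨ estab).
st0 ∈ Sat(AG EF (syn ∨ estab)).

Satisfied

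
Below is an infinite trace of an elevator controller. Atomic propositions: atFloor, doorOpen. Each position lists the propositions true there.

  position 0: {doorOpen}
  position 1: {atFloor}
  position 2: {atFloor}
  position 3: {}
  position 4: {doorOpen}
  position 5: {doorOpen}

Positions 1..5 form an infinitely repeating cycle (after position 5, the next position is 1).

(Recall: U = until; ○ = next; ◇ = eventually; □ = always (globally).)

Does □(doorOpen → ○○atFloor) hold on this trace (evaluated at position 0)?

doorOpen → ○○atFloor holds at every position 0..5, and those are all positions ever visited, so □(doorOpen → ○○atFloor) holds.
Positions where doorOpen holds: 0, 4, 5.
Check ○○atFloor at each: 0→ok, 4→ok, 5→ok.

Yes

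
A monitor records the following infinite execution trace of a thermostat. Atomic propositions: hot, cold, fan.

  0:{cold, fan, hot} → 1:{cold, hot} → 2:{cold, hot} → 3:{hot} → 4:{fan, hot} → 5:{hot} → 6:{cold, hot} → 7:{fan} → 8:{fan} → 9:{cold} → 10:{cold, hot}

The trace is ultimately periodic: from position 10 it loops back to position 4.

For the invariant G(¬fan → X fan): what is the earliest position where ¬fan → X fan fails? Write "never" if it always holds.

Check ¬fan → X fan at each position in order: 0 ✓.
At position 1 the labels are {cold, hot} and the next position 2 has {cold, hot}, so ¬fan → X fan is false there. This is the first violation.

1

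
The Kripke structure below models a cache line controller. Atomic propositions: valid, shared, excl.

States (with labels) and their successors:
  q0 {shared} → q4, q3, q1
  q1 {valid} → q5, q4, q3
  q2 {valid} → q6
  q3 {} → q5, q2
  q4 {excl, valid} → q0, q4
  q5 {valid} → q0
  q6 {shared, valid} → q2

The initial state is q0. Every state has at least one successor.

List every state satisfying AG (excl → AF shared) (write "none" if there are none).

{q2, q6}

States satisfying excl → AF shared: {q0, q1, q2, q3, q5, q6}.
States satisfying AG (excl → AF shared): {q2, q6}.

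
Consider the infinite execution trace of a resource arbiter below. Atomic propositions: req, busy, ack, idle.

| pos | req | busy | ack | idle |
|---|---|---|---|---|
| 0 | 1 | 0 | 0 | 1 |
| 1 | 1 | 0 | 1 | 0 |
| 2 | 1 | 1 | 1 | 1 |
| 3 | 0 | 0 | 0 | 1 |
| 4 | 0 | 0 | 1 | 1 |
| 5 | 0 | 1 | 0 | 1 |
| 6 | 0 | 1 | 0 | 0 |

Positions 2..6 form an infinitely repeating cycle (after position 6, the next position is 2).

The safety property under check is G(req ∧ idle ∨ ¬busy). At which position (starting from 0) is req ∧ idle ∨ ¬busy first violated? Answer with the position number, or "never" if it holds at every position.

5

Check req ∧ idle ∨ ¬busy at each position in order: 0 ✓, 1 ✓, 2 ✓, 3 ✓, 4 ✓.
At position 5 the labels are {busy, idle}, so req ∧ idle ∨ ¬busy is false there. This is the first violation.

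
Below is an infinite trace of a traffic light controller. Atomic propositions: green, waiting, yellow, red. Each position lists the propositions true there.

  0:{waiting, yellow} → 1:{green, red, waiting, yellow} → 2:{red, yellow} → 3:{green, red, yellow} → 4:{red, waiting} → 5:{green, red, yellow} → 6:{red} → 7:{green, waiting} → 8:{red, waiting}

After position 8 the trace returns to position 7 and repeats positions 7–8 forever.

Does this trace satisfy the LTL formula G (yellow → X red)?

yellow → X red holds at every position 0..8, and those are all positions ever visited, so G (yellow → X red) holds.
Positions where yellow holds: 0, 1, 2, 3, 5.
Check X red at each: 0→ok, 1→ok, 2→ok, 3→ok, 5→ok.

Holds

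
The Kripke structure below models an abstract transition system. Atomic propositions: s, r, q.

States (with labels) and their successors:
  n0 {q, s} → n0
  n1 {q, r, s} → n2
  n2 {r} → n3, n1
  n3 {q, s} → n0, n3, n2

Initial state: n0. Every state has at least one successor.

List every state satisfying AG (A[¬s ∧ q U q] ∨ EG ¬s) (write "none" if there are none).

{n0}

States satisfying A[¬s ∧ q U q] ∨ EG ¬s: {n0, n1, n3}.
States satisfying AG (A[¬s ∧ q U q] ∨ EG ¬s): {n0}.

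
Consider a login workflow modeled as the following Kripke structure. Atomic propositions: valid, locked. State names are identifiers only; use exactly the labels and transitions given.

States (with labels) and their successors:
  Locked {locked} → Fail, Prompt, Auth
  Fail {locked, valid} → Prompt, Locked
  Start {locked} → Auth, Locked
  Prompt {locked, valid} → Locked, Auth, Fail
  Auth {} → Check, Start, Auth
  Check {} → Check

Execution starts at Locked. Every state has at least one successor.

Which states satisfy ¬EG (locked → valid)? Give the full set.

{Locked, Start}

States satisfying locked → valid: {Fail, Prompt, Auth, Check}.
States satisfying EG (locked → valid): {Fail, Prompt, Auth, Check}.
States satisfying ¬EG (locked → valid): {Locked, Start}.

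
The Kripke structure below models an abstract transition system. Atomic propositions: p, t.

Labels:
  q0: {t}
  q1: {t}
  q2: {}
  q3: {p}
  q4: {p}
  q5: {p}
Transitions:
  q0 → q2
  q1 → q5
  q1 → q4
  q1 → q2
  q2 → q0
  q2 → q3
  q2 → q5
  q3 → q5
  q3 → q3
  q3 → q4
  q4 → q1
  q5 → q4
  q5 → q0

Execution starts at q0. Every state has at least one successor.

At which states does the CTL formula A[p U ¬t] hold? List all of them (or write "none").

States satisfying p: {q3, q4, q5}.
States satisfying ¬t: {q2, q3, q4, q5}.
States satisfying A[p U ¬t]: {q2, q3, q4, q5}.

{q2, q3, q4, q5}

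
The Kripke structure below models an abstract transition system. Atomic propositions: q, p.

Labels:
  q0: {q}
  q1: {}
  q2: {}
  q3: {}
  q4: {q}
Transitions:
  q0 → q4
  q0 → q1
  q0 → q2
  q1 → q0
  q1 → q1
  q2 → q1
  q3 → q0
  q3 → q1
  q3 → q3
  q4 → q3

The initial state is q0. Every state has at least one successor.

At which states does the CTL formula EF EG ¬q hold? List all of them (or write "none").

{q0, q1, q2, q3, q4}

States satisfying EG ¬q: {q1, q2, q3}.
States satisfying EF EG ¬q: {q0, q1, q2, q3, q4}.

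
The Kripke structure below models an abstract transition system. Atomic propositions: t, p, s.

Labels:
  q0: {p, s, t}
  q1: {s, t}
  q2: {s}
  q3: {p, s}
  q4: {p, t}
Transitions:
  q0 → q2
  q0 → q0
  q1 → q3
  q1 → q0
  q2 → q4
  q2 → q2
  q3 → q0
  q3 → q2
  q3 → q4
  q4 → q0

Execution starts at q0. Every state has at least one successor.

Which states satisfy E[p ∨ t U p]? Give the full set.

States satisfying p ∨ t: {q0, q1, q3, q4}.
States satisfying p: {q0, q3, q4}.
States satisfying E[p ∨ t U p]: {q0, q1, q3, q4}.

{q0, q1, q3, q4}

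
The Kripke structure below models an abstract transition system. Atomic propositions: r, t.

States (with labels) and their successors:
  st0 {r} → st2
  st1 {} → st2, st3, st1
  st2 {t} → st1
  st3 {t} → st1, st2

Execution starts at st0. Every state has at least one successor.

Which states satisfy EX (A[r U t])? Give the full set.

States satisfying A[r U t]: {st0, st2, st3}.
States satisfying EX (A[r U t]): {st0, st1, st3}.

{st0, st1, st3}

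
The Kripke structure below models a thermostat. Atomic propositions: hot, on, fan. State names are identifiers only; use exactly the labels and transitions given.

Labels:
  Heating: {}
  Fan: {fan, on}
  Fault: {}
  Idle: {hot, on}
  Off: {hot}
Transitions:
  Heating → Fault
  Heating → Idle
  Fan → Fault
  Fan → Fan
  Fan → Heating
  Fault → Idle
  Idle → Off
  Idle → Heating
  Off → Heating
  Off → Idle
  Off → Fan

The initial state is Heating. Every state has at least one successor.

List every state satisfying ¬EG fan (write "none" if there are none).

States satisfying fan: {Fan}.
States satisfying EG fan: {Fan}.
States satisfying ¬EG fan: {Heating, Fault, Idle, Off}.

{Heating, Fault, Idle, Off}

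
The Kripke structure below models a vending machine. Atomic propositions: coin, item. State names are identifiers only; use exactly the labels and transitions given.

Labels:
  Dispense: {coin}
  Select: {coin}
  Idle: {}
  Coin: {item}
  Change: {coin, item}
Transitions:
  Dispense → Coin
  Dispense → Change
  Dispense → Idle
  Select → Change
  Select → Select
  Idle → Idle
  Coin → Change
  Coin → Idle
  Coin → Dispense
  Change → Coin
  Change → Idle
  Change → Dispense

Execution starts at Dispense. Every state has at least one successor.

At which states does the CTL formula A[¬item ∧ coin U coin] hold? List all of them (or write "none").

{Dispense, Select, Change}

States satisfying ¬item ∧ coin: {Dispense, Select}.
States satisfying coin: {Dispense, Select, Change}.
States satisfying A[¬item ∧ coin U coin]: {Dispense, Select, Change}.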